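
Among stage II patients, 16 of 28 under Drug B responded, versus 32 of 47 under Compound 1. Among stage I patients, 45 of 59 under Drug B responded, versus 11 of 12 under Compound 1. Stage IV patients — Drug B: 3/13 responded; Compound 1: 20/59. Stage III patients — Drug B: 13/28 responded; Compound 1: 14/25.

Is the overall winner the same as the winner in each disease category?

Stage II: Drug B 16/28 = 57.1%, Compound 1 32/47 = 68.1% → Compound 1
Stage I: Drug B 45/59 = 76.3%, Compound 1 11/12 = 91.7% → Compound 1
Stage IV: Drug B 3/13 = 23.1%, Compound 1 20/59 = 33.9% → Compound 1
Stage III: Drug B 13/28 = 46.4%, Compound 1 14/25 = 56.0% → Compound 1
Overall: Drug B 77/128 = 60.2%, Compound 1 77/143 = 53.8% → Drug B
Compound 1 wins each disease group but Drug B wins overall — the comparison reverses. Compound 1's patients skew toward stage IV, which has a lower base rate.

No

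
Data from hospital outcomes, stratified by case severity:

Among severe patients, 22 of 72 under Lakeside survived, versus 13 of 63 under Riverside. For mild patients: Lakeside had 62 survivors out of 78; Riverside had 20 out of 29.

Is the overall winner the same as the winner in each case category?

Severe: Lakeside 22/72 = 30.6%, Riverside 13/63 = 20.6% → Lakeside
Mild: Lakeside 62/78 = 79.5%, Riverside 20/29 = 69.0% → Lakeside
Overall: Lakeside 84/150 = 56.0%, Riverside 33/92 = 35.9% → Lakeside
Lakeside wins overall and in every case group — no reversal.

Yes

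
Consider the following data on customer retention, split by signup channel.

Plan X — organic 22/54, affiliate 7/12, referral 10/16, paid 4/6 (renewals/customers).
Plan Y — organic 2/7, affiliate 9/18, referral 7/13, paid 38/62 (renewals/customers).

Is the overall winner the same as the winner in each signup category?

Organic: Plan X 22/54 = 40.7%, Plan Y 2/7 = 28.6% → Plan X
Affiliate: Plan X 7/12 = 58.3%, Plan Y 9/18 = 50.0% → Plan X
Referral: Plan X 10/16 = 62.5%, Plan Y 7/13 = 53.8% → Plan X
Paid: Plan X 4/6 = 66.7%, Plan Y 38/62 = 61.3% → Plan X
Overall: Plan X 43/88 = 48.9%, Plan Y 56/100 = 56.0% → Plan Y
Plan X wins each signup group but Plan Y wins overall — the comparison reverses. Plan X's customers skew toward organic, which has a lower base rate.

No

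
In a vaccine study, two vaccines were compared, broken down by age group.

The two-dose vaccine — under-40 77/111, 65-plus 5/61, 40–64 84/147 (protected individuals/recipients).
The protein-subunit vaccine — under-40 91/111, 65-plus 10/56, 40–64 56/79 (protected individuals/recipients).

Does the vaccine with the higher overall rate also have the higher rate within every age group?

Yes

Under-40: the two-dose vaccine 77/111 = 69.4%, the protein-subunit vaccine 91/111 = 82.0% → the protein-subunit vaccine
65-plus: the two-dose vaccine 5/61 = 8.2%, the protein-subunit vaccine 10/56 = 17.9% → the protein-subunit vaccine
40–64: the two-dose vaccine 84/147 = 57.1%, the protein-subunit vaccine 56/79 = 70.9% → the protein-subunit vaccine
Overall: the two-dose vaccine 166/319 = 52.0%, the protein-subunit vaccine 157/246 = 63.8% → the protein-subunit vaccine
The protein-subunit vaccine wins overall and in every age group — no reversal.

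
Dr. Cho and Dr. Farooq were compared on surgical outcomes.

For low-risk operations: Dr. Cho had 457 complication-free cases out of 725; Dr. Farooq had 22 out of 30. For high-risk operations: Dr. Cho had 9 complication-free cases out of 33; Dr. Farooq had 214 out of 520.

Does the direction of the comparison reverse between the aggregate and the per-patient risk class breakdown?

Yes

Low-risk: Dr. Cho 457/725 = 63.0%, Dr. Farooq 22/30 = 73.3% → Dr. Farooq
High-risk: Dr. Cho 9/33 = 27.3%, Dr. Farooq 214/520 = 41.2% → Dr. Farooq
Overall: Dr. Cho 466/758 = 61.5%, Dr. Farooq 236/550 = 42.9% → Dr. Cho
Dr. Farooq wins each patient risk group but Dr. Cho wins overall — the comparison reverses. Dr. Farooq's operations skew toward high-risk, which has a lower base rate.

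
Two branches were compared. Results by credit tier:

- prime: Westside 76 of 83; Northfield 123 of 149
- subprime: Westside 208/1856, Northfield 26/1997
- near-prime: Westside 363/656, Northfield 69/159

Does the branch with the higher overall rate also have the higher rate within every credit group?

Yes

Prime: Westside 76/83 = 91.6%, Northfield 123/149 = 82.6% → Westside
Subprime: Westside 208/1856 = 11.2%, Northfield 26/1997 = 1.3% → Westside
Near-prime: Westside 363/656 = 55.3%, Northfield 69/159 = 43.4% → Westside
Overall: Westside 647/2595 = 24.9%, Northfield 218/2305 = 9.5% → Westside
Westside wins overall and in every credit group — no reversal.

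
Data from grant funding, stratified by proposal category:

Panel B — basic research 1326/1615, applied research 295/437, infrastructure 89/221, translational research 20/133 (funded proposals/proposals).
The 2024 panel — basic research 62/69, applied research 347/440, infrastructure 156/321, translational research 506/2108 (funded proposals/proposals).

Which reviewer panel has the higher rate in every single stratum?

Basic research: Panel B 1326/1615 = 82.1%, the 2024 panel 62/69 = 89.9% → the 2024 panel
Applied research: Panel B 295/437 = 67.5%, the 2024 panel 347/440 = 78.9% → the 2024 panel
Infrastructure: Panel B 89/221 = 40.3%, the 2024 panel 156/321 = 48.6% → the 2024 panel
Translational research: Panel B 20/133 = 15.0%, the 2024 panel 506/2108 = 24.0% → the 2024 panel
The 2024 panel has the higher rate in all 4 groups.

the 2024 panel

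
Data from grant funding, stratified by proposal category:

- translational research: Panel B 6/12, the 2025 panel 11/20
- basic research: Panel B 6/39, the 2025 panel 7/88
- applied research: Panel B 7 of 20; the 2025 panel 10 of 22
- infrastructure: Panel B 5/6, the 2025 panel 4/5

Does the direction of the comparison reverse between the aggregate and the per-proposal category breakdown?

No

Translational research: Panel B 6/12 = 50.0%, the 2025 panel 11/20 = 55.0% → the 2025 panel
Basic research: Panel B 6/39 = 15.4%, the 2025 panel 7/88 = 8.0% → Panel B
Applied research: Panel B 7/20 = 35.0%, the 2025 panel 10/22 = 45.5% → the 2025 panel
Infrastructure: Panel B 5/6 = 83.3%, the 2025 panel 4/5 = 80.0% → Panel B
Overall: Panel B 24/77 = 31.2%, the 2025 panel 32/135 = 23.7% → Panel B
Neither sweeps: Panel B wins 2 of 4 groups, the 2025 panel wins 2. Panel B wins overall but not every group — no Simpson reversal.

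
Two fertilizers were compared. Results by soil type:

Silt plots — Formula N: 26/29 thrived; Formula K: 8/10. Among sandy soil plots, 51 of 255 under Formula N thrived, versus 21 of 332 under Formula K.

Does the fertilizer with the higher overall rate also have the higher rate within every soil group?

Yes

Silt: Formula N 26/29 = 89.7%, Formula K 8/10 = 80.0% → Formula N
Sandy soil: Formula N 51/255 = 20.0%, Formula K 21/332 = 6.3% → Formula N
Overall: Formula N 77/284 = 27.1%, Formula K 29/342 = 8.5% → Formula N
Formula N wins overall and in every soil group — no reversal.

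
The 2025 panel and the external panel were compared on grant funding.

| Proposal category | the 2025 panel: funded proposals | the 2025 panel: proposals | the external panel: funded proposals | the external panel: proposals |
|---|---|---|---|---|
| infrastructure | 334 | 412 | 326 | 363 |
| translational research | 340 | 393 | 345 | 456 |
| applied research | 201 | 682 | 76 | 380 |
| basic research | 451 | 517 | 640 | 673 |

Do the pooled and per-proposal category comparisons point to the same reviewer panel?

Infrastructure: the 2025 panel 334/412 = 81.1%, the external panel 326/363 = 89.8% → the external panel
Translational research: the 2025 panel 340/393 = 86.5%, the external panel 345/456 = 75.7% → the 2025 panel
Applied research: the 2025 panel 201/682 = 29.5%, the external panel 76/380 = 20.0% → the 2025 panel
Basic research: the 2025 panel 451/517 = 87.2%, the external panel 640/673 = 95.1% → the external panel
Overall: the 2025 panel 1326/2004 = 66.2%, the external panel 1387/1872 = 74.1% → the external panel
Neither sweeps: the 2025 panel wins 2 of 4 groups, the external panel wins 2. The external panel wins overall but not every group — no Simpson reversal.

No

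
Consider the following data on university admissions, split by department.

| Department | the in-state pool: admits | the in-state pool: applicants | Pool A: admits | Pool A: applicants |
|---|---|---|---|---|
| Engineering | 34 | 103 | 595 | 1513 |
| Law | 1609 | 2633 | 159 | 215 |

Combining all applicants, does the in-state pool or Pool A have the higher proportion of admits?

the in-state pool

Engineering: the in-state pool 34/103 = 33.0%, Pool A 595/1513 = 39.3% → Pool A
Law: the in-state pool 1609/2633 = 61.1%, Pool A 159/215 = 74.0% → Pool A
Overall: the in-state pool 1643/2736 = 60.1%, Pool A 754/1728 = 43.6% → the in-state pool
(Pool A wins every department group but the in-state pool wins overall — Pool A's applicants skew toward the low-rate Engineering group.)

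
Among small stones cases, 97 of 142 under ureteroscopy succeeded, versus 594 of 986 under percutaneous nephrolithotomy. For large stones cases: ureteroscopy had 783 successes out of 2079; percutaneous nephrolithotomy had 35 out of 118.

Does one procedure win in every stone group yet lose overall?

Yes

Small stones: ureteroscopy 97/142 = 68.3%, percutaneous nephrolithotomy 594/986 = 60.2% → ureteroscopy
Large stones: ureteroscopy 783/2079 = 37.7%, percutaneous nephrolithotomy 35/118 = 29.7% → ureteroscopy
Overall: ureteroscopy 880/2221 = 39.6%, percutaneous nephrolithotomy 629/1104 = 57.0% → percutaneous nephrolithotomy
Ureteroscopy wins each stone group but percutaneous nephrolithotomy wins overall — the comparison reverses. Ureteroscopy's cases skew toward large stones, which has a lower base rate.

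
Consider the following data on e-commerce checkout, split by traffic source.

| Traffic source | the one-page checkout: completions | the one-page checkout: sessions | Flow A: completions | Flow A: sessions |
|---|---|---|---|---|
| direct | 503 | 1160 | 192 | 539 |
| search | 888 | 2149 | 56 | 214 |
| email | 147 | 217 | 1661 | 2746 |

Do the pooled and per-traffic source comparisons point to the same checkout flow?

No

Direct: the one-page checkout 503/1160 = 43.4%, Flow A 192/539 = 35.6% → the one-page checkout
Search: the one-page checkout 888/2149 = 41.3%, Flow A 56/214 = 26.2% → the one-page checkout
Email: the one-page checkout 147/217 = 67.7%, Flow A 1661/2746 = 60.5% → the one-page checkout
Overall: the one-page checkout 1538/3526 = 43.6%, Flow A 1909/3499 = 54.6% → Flow A
The one-page checkout wins each traffic group but Flow A wins overall — the comparison reverses. The one-page checkout's sessions skew toward search, which has a lower base rate.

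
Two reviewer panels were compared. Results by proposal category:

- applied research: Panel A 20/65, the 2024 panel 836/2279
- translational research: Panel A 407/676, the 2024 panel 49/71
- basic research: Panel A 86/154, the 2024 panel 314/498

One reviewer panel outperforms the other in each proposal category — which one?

the 2024 panel

Applied research: Panel A 20/65 = 30.8%, the 2024 panel 836/2279 = 36.7% → the 2024 panel
Translational research: Panel A 407/676 = 60.2%, the 2024 panel 49/71 = 69.0% → the 2024 panel
Basic research: Panel A 86/154 = 55.8%, the 2024 panel 314/498 = 63.1% → the 2024 panel
The 2024 panel has the higher rate in all 3 groups.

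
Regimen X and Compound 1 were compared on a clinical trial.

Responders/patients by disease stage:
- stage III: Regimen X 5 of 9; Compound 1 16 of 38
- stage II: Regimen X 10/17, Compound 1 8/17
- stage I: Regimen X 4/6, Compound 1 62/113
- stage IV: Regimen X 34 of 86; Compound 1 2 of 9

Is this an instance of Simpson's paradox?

Yes

Stage III: Regimen X 5/9 = 55.6%, Compound 1 16/38 = 42.1% → Regimen X
Stage II: Regimen X 10/17 = 58.8%, Compound 1 8/17 = 47.1% → Regimen X
Stage I: Regimen X 4/6 = 66.7%, Compound 1 62/113 = 54.9% → Regimen X
Stage IV: Regimen X 34/86 = 39.5%, Compound 1 2/9 = 22.2% → Regimen X
Overall: Regimen X 53/118 = 44.9%, Compound 1 88/177 = 49.7% → Compound 1
Regimen X wins each disease group but Compound 1 wins overall — the comparison reverses. Regimen X's patients skew toward stage IV, which has a lower base rate.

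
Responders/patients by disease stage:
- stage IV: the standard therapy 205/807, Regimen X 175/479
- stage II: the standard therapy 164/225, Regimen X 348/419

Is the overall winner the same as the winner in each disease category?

Stage IV: the standard therapy 205/807 = 25.4%, Regimen X 175/479 = 36.5% → Regimen X
Stage II: the standard therapy 164/225 = 72.9%, Regimen X 348/419 = 83.1% → Regimen X
Overall: the standard therapy 369/1032 = 35.8%, Regimen X 523/898 = 58.2% → Regimen X
Regimen X wins overall and in every disease group — no reversal.

Yes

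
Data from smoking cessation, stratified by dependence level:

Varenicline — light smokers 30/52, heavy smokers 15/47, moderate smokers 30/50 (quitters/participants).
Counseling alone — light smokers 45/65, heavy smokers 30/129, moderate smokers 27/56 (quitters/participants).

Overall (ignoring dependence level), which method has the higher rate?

Light smokers: varenicline 30/52 = 57.7%, counseling alone 45/65 = 69.2% → counseling alone
Heavy smokers: varenicline 15/47 = 31.9%, counseling alone 30/129 = 23.3% → varenicline
Moderate smokers: varenicline 30/50 = 60.0%, counseling alone 27/56 = 48.2% → varenicline
Overall: varenicline 75/149 = 50.3%, counseling alone 102/250 = 40.8% → varenicline
(Neither sweeps every dependence group, but varenicline has the higher pooled rate.)

varenicline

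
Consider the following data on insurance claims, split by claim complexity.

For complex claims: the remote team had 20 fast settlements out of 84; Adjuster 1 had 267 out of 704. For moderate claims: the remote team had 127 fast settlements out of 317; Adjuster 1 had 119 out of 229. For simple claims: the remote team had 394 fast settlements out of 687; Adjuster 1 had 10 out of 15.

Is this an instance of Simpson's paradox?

Yes

Complex: the remote team 20/84 = 23.8%, Adjuster 1 267/704 = 37.9% → Adjuster 1
Moderate: the remote team 127/317 = 40.1%, Adjuster 1 119/229 = 52.0% → Adjuster 1
Simple: the remote team 394/687 = 57.4%, Adjuster 1 10/15 = 66.7% → Adjuster 1
Overall: the remote team 541/1088 = 49.7%, Adjuster 1 396/948 = 41.8% → the remote team
Adjuster 1 wins each claim group but the remote team wins overall — the comparison reverses. Adjuster 1's claims skew toward complex, which has a lower base rate.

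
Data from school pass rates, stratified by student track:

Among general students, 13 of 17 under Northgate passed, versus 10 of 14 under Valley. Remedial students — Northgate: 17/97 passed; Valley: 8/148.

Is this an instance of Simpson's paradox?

No

General: Northgate 13/17 = 76.5%, Valley 10/14 = 71.4% → Northgate
Remedial: Northgate 17/97 = 17.5%, Valley 8/148 = 5.4% → Northgate
Overall: Northgate 30/114 = 26.3%, Valley 18/162 = 11.1% → Northgate
Northgate wins overall and in every student group — no reversal.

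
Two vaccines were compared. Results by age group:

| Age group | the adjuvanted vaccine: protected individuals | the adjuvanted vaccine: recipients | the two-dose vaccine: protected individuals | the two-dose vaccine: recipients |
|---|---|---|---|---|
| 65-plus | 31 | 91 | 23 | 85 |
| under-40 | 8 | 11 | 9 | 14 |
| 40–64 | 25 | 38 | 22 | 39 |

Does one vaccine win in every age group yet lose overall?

No

65-plus: the adjuvanted vaccine 31/91 = 34.1%, the two-dose vaccine 23/85 = 27.1% → the adjuvanted vaccine
Under-40: the adjuvanted vaccine 8/11 = 72.7%, the two-dose vaccine 9/14 = 64.3% → the adjuvanted vaccine
40–64: the adjuvanted vaccine 25/38 = 65.8%, the two-dose vaccine 22/39 = 56.4% → the adjuvanted vaccine
Overall: the adjuvanted vaccine 64/140 = 45.7%, the two-dose vaccine 54/138 = 39.1% → the adjuvanted vaccine
The adjuvanted vaccine wins overall and in every age group — no reversal.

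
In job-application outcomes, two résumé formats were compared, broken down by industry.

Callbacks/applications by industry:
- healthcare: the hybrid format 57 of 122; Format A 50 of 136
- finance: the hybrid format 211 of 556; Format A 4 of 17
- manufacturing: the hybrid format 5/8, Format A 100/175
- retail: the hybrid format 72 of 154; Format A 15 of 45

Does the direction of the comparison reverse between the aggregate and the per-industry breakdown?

Healthcare: the hybrid format 57/122 = 46.7%, Format A 50/136 = 36.8% → the hybrid format
Finance: the hybrid format 211/556 = 37.9%, Format A 4/17 = 23.5% → the hybrid format
Manufacturing: the hybrid format 5/8 = 62.5%, Format A 100/175 = 57.1% → the hybrid format
Retail: the hybrid format 72/154 = 46.8%, Format A 15/45 = 33.3% → the hybrid format
Overall: the hybrid format 345/840 = 41.1%, Format A 169/373 = 45.3% → Format A
The hybrid format wins each industry group but Format A wins overall — the comparison reverses. The hybrid format's applications skew toward finance, which has a lower base rate.

Yes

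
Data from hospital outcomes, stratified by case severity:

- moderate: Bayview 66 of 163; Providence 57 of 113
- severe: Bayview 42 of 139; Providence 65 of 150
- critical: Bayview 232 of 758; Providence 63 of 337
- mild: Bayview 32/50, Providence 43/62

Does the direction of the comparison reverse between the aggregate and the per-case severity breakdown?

No

Moderate: Bayview 66/163 = 40.5%, Providence 57/113 = 50.4% → Providence
Severe: Bayview 42/139 = 30.2%, Providence 65/150 = 43.3% → Providence
Critical: Bayview 232/758 = 30.6%, Providence 63/337 = 18.7% → Bayview
Mild: Bayview 32/50 = 64.0%, Providence 43/62 = 69.4% → Providence
Overall: Bayview 372/1110 = 33.5%, Providence 228/662 = 34.4% → Providence
Neither sweeps: Bayview wins 1 of 4 groups, Providence wins 3. Providence wins overall but not every group — no Simpson reversal.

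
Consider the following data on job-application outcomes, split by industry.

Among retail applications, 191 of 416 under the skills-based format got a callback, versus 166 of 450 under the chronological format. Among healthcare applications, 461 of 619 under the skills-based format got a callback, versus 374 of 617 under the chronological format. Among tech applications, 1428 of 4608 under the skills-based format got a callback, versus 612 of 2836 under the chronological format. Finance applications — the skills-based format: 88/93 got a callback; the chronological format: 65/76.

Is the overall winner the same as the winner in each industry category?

Retail: the skills-based format 191/416 = 45.9%, the chronological format 166/450 = 36.9% → the skills-based format
Healthcare: the skills-based format 461/619 = 74.5%, the chronological format 374/617 = 60.6% → the skills-based format
Tech: the skills-based format 1428/4608 = 31.0%, the chronological format 612/2836 = 21.6% → the skills-based format
Finance: the skills-based format 88/93 = 94.6%, the chronological format 65/76 = 85.5% → the skills-based format
Overall: the skills-based format 2168/5736 = 37.8%, the chronological format 1217/3979 = 30.6% → the skills-based format
The skills-based format wins overall and in every industry group — no reversal.

Yes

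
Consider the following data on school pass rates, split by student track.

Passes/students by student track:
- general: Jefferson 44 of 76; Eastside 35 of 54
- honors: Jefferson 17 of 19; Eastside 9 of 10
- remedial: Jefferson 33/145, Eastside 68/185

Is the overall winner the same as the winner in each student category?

Yes

General: Jefferson 44/76 = 57.9%, Eastside 35/54 = 64.8% → Eastside
Honors: Jefferson 17/19 = 89.5%, Eastside 9/10 = 90.0% → Eastside
Remedial: Jefferson 33/145 = 22.8%, Eastside 68/185 = 36.8% → Eastside
Overall: Jefferson 94/240 = 39.2%, Eastside 112/249 = 45.0% → Eastside
Eastside wins overall and in every student group — no reversal.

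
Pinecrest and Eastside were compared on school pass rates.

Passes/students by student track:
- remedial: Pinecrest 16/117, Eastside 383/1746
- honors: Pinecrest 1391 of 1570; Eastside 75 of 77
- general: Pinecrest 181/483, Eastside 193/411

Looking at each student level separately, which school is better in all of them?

Remedial: Pinecrest 16/117 = 13.7%, Eastside 383/1746 = 21.9% → Eastside
Honors: Pinecrest 1391/1570 = 88.6%, Eastside 75/77 = 97.4% → Eastside
General: Pinecrest 181/483 = 37.5%, Eastside 193/411 = 47.0% → Eastside
Eastside has the higher rate in all 3 groups.

Eastside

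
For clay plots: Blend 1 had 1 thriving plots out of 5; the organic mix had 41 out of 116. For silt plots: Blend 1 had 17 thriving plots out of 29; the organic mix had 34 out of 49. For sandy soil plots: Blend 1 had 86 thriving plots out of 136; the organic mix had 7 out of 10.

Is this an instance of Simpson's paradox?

Clay: Blend 1 1/5 = 20.0%, the organic mix 41/116 = 35.3% → the organic mix
Silt: Blend 1 17/29 = 58.6%, the organic mix 34/49 = 69.4% → the organic mix
Sandy soil: Blend 1 86/136 = 63.2%, the organic mix 7/10 = 70.0% → the organic mix
Overall: Blend 1 104/170 = 61.2%, the organic mix 82/175 = 46.9% → Blend 1
The organic mix wins each soil group but Blend 1 wins overall — the comparison reverses. The organic mix's plots skew toward clay, which has a lower base rate.

Yes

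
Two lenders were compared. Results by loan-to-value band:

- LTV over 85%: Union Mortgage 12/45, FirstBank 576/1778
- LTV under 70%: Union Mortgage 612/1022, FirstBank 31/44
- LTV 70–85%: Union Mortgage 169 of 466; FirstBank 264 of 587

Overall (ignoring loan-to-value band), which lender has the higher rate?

LTV over 85%: Union Mortgage 12/45 = 26.7%, FirstBank 576/1778 = 32.4% → FirstBank
LTV under 70%: Union Mortgage 612/1022 = 59.9%, FirstBank 31/44 = 70.5% → FirstBank
LTV 70–85%: Union Mortgage 169/466 = 36.3%, FirstBank 264/587 = 45.0% → FirstBank
Overall: Union Mortgage 793/1533 = 51.7%, FirstBank 871/2409 = 36.2% → Union Mortgage
(FirstBank wins every loan-to-value group but Union Mortgage wins overall — FirstBank's loans skew toward the low-rate LTV over 85% group.)

Union Mortgage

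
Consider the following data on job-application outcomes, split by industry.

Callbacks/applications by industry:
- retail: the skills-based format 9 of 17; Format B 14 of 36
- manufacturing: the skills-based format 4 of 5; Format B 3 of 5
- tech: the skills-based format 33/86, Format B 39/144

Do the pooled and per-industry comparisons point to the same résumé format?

Yes

Retail: the skills-based format 9/17 = 52.9%, Format B 14/36 = 38.9% → the skills-based format
Manufacturing: the skills-based format 4/5 = 80.0%, Format B 3/5 = 60.0% → the skills-based format
Tech: the skills-based format 33/86 = 38.4%, Format B 39/144 = 27.1% → the skills-based format
Overall: the skills-based format 46/108 = 42.6%, Format B 56/185 = 30.3% → the skills-based format
The skills-based format wins overall and in every industry group — no reversal.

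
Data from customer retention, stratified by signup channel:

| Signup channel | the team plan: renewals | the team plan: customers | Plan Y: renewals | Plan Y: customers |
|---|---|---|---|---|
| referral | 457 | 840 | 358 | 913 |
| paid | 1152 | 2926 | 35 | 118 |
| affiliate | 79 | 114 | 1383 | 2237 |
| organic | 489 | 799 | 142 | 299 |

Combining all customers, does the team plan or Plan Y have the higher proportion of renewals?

Plan Y

Referral: the team plan 457/840 = 54.4%, Plan Y 358/913 = 39.2% → the team plan
Paid: the team plan 1152/2926 = 39.4%, Plan Y 35/118 = 29.7% → the team plan
Affiliate: the team plan 79/114 = 69.3%, Plan Y 1383/2237 = 61.8% → the team plan
Organic: the team plan 489/799 = 61.2%, Plan Y 142/299 = 47.5% → the team plan
Overall: the team plan 2177/4679 = 46.5%, Plan Y 1918/3567 = 53.8% → Plan Y
(The team plan wins every signup group but Plan Y wins overall — the team plan's customers skew toward the low-rate paid group.)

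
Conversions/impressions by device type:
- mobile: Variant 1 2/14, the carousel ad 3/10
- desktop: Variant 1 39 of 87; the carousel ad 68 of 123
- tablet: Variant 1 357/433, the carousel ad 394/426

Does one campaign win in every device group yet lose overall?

Mobile: Variant 1 2/14 = 14.3%, the carousel ad 3/10 = 30.0% → the carousel ad
Desktop: Variant 1 39/87 = 44.8%, the carousel ad 68/123 = 55.3% → the carousel ad
Tablet: Variant 1 357/433 = 82.4%, the carousel ad 394/426 = 92.5% → the carousel ad
Overall: Variant 1 398/534 = 74.5%, the carousel ad 465/559 = 83.2% → the carousel ad
The carousel ad wins overall and in every device group — no reversal.

No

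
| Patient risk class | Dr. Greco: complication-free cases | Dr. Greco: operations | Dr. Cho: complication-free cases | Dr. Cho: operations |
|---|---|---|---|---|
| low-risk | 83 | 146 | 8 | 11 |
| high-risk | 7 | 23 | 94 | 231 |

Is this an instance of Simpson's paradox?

Yes

Low-risk: Dr. Greco 83/146 = 56.8%, Dr. Cho 8/11 = 72.7% → Dr. Cho
High-risk: Dr. Greco 7/23 = 30.4%, Dr. Cho 94/231 = 40.7% → Dr. Cho
Overall: Dr. Greco 90/169 = 53.3%, Dr. Cho 102/242 = 42.1% → Dr. Greco
Dr. Cho wins each patient risk group but Dr. Greco wins overall — the comparison reverses. Dr. Cho's operations skew toward high-risk, which has a lower base rate.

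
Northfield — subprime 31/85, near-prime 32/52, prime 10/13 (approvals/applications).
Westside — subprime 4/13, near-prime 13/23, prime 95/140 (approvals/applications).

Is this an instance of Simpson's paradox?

Subprime: Northfield 31/85 = 36.5%, Westside 4/13 = 30.8% → Northfield
Near-prime: Northfield 32/52 = 61.5%, Westside 13/23 = 56.5% → Northfield
Prime: Northfield 10/13 = 76.9%, Westside 95/140 = 67.9% → Northfield
Overall: Northfield 73/150 = 48.7%, Westside 112/176 = 63.6% → Westside
Northfield wins each credit group but Westside wins overall — the comparison reverses. Northfield's applications skew toward subprime, which has a lower base rate.

Yes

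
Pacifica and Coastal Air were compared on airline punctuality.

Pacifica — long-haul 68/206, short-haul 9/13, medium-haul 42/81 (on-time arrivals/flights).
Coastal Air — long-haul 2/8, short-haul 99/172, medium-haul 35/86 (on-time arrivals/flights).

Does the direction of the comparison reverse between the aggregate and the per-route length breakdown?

Yes

Long-haul: Pacifica 68/206 = 33.0%, Coastal Air 2/8 = 25.0% → Pacifica
Short-haul: Pacifica 9/13 = 69.2%, Coastal Air 99/172 = 57.6% → Pacifica
Medium-haul: Pacifica 42/81 = 51.9%, Coastal Air 35/86 = 40.7% → Pacifica
Overall: Pacifica 119/300 = 39.7%, Coastal Air 136/266 = 51.1% → Coastal Air
Pacifica wins each route group but Coastal Air wins overall — the comparison reverses. Pacifica's flights skew toward long-haul, which has a lower base rate.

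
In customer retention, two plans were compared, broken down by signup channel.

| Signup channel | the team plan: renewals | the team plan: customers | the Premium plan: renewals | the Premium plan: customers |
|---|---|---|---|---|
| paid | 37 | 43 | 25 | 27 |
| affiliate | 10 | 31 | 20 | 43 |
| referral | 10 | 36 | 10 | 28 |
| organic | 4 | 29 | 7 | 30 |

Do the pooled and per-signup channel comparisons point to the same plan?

Paid: the team plan 37/43 = 86.0%, the Premium plan 25/27 = 92.6% → the Premium plan
Affiliate: the team plan 10/31 = 32.3%, the Premium plan 20/43 = 46.5% → the Premium plan
Referral: the team plan 10/36 = 27.8%, the Premium plan 10/28 = 35.7% → the Premium plan
Organic: the team plan 4/29 = 13.8%, the Premium plan 7/30 = 23.3% → the Premium plan
Overall: the team plan 61/139 = 43.9%, the Premium plan 62/128 = 48.4% → the Premium plan
The Premium plan wins overall and in every signup group — no reversal.

Yes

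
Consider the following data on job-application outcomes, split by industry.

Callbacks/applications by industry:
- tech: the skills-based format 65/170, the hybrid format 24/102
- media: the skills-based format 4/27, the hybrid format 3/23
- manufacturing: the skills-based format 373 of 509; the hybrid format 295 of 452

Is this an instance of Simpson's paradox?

Tech: the skills-based format 65/170 = 38.2%, the hybrid format 24/102 = 23.5% → the skills-based format
Media: the skills-based format 4/27 = 14.8%, the hybrid format 3/23 = 13.0% → the skills-based format
Manufacturing: the skills-based format 373/509 = 73.3%, the hybrid format 295/452 = 65.3% → the skills-based format
Overall: the skills-based format 442/706 = 62.6%, the hybrid format 322/577 = 55.8% → the skills-based format
The skills-based format wins overall and in every industry group — no reversal.

No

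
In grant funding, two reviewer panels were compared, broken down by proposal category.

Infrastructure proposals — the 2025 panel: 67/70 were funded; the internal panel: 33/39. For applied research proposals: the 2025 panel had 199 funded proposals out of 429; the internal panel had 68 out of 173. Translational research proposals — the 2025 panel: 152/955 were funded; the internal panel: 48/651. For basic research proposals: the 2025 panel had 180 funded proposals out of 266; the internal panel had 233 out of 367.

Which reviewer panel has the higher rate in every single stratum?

the 2025 panel

Infrastructure: the 2025 panel 67/70 = 95.7%, the internal panel 33/39 = 84.6% → the 2025 panel
Applied research: the 2025 panel 199/429 = 46.4%, the internal panel 68/173 = 39.3% → the 2025 panel
Translational research: the 2025 panel 152/955 = 15.9%, the internal panel 48/651 = 7.4% → the 2025 panel
Basic research: the 2025 panel 180/266 = 67.7%, the internal panel 233/367 = 63.5% → the 2025 panel
The 2025 panel has the higher rate in all 4 groups.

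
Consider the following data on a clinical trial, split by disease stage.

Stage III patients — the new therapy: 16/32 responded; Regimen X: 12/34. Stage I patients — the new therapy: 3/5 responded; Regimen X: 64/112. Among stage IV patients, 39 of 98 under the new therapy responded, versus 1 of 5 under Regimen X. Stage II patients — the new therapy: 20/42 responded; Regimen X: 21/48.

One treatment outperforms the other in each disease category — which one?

Stage III: the new therapy 16/32 = 50.0%, Regimen X 12/34 = 35.3% → the new therapy
Stage I: the new therapy 3/5 = 60.0%, Regimen X 64/112 = 57.1% → the new therapy
Stage IV: the new therapy 39/98 = 39.8%, Regimen X 1/5 = 20.0% → the new therapy
Stage II: the new therapy 20/42 = 47.6%, Regimen X 21/48 = 43.8% → the new therapy
The new therapy has the higher rate in all 4 groups.

the new therapy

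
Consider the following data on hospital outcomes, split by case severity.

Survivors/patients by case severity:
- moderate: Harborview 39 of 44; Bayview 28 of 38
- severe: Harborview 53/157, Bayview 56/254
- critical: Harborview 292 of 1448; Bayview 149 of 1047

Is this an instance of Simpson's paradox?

Moderate: Harborview 39/44 = 88.6%, Bayview 28/38 = 73.7% → Harborview
Severe: Harborview 53/157 = 33.8%, Bayview 56/254 = 22.0% → Harborview
Critical: Harborview 292/1448 = 20.2%, Bayview 149/1047 = 14.2% → Harborview
Overall: Harborview 384/1649 = 23.3%, Bayview 233/1339 = 17.4% → Harborview
Harborview wins overall and in every case group — no reversal.

No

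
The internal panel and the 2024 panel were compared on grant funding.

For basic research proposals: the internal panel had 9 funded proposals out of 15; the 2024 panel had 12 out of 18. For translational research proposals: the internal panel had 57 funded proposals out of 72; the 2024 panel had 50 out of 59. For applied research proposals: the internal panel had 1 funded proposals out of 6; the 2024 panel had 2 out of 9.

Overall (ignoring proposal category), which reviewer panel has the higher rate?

the 2024 panel

Basic research: the internal panel 9/15 = 60.0%, the 2024 panel 12/18 = 66.7% → the 2024 panel
Translational research: the internal panel 57/72 = 79.2%, the 2024 panel 50/59 = 84.7% → the 2024 panel
Applied research: the internal panel 1/6 = 16.7%, the 2024 panel 2/9 = 22.2% → the 2024 panel
Overall: the internal panel 67/93 = 72.0%, the 2024 panel 64/86 = 74.4% → the 2024 panel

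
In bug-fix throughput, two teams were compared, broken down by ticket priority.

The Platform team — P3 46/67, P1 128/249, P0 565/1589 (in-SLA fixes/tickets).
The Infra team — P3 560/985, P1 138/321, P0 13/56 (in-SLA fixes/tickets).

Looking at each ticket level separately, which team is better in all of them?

P3: the Platform team 46/67 = 68.7%, the Infra team 560/985 = 56.9% → the Platform team
P1: the Platform team 128/249 = 51.4%, the Infra team 138/321 = 43.0% → the Platform team
P0: the Platform team 565/1589 = 35.6%, the Infra team 13/56 = 23.2% → the Platform team
The Platform team has the higher rate in all 3 groups.

the Platform team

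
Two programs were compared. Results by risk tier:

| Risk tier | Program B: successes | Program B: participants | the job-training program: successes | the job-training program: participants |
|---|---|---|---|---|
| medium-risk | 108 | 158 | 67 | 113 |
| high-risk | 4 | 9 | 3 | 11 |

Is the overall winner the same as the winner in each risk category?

Medium-risk: Program B 108/158 = 68.4%, the job-training program 67/113 = 59.3% → Program B
High-risk: Program B 4/9 = 44.4%, the job-training program 3/11 = 27.3% → Program B
Overall: Program B 112/167 = 67.1%, the job-training program 70/124 = 56.5% → Program B
Program B wins overall and in every risk group — no reversal.

Yes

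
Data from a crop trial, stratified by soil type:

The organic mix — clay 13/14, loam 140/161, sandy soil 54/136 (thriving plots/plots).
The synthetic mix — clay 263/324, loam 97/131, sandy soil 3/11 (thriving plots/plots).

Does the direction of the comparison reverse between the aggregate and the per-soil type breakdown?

Clay: the organic mix 13/14 = 92.9%, the synthetic mix 263/324 = 81.2% → the organic mix
Loam: the organic mix 140/161 = 87.0%, the synthetic mix 97/131 = 74.0% → the organic mix
Sandy soil: the organic mix 54/136 = 39.7%, the synthetic mix 3/11 = 27.3% → the organic mix
Overall: the organic mix 207/311 = 66.6%, the synthetic mix 363/466 = 77.9% → the synthetic mix
The organic mix wins each soil group but the synthetic mix wins overall — the comparison reverses. The organic mix's plots skew toward sandy soil, which has a lower base rate.

Yes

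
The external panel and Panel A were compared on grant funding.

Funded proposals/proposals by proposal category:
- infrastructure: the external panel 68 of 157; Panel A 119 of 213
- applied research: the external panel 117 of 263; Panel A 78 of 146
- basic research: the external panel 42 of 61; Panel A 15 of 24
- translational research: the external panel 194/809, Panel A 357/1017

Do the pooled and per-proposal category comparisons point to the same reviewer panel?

Infrastructure: the external panel 68/157 = 43.3%, Panel A 119/213 = 55.9% → Panel A
Applied research: the external panel 117/263 = 44.5%, Panel A 78/146 = 53.4% → Panel A
Basic research: the external panel 42/61 = 68.9%, Panel A 15/24 = 62.5% → the external panel
Translational research: the external panel 194/809 = 24.0%, Panel A 357/1017 = 35.1% → Panel A
Overall: the external panel 421/1290 = 32.6%, Panel A 569/1400 = 40.6% → Panel A
Neither sweeps: the external panel wins 1 of 4 groups, Panel A wins 3. Panel A wins overall but not every group — no Simpson reversal.

No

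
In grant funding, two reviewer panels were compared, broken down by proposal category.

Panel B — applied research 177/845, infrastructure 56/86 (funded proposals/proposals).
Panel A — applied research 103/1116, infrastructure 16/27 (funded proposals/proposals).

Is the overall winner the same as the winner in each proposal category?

Yes

Applied research: Panel B 177/845 = 20.9%, Panel A 103/1116 = 9.2% → Panel B
Infrastructure: Panel B 56/86 = 65.1%, Panel A 16/27 = 59.3% → Panel B
Overall: Panel B 233/931 = 25.0%, Panel A 119/1143 = 10.4% → Panel B
Panel B wins overall and in every proposal group — no reversal.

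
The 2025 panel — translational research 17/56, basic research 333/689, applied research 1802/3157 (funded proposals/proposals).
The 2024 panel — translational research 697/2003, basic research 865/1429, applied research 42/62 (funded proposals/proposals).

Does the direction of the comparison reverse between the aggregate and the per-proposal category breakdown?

Yes

Translational research: the 2025 panel 17/56 = 30.4%, the 2024 panel 697/2003 = 34.8% → the 2024 panel
Basic research: the 2025 panel 333/689 = 48.3%, the 2024 panel 865/1429 = 60.5% → the 2024 panel
Applied research: the 2025 panel 1802/3157 = 57.1%, the 2024 panel 42/62 = 67.7% → the 2024 panel
Overall: the 2025 panel 2152/3902 = 55.2%, the 2024 panel 1604/3494 = 45.9% → the 2025 panel
The 2024 panel wins each proposal group but the 2025 panel wins overall — the comparison reverses. The 2024 panel's proposals skew toward translational research, which has a lower base rate.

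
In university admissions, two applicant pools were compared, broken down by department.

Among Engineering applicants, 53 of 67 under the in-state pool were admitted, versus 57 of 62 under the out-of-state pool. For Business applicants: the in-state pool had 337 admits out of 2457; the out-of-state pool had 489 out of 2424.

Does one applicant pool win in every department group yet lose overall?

No

Engineering: the in-state pool 53/67 = 79.1%, the out-of-state pool 57/62 = 91.9% → the out-of-state pool
Business: the in-state pool 337/2457 = 13.7%, the out-of-state pool 489/2424 = 20.2% → the out-of-state pool
Overall: the in-state pool 390/2524 = 15.5%, the out-of-state pool 546/2486 = 22.0% → the out-of-state pool
The out-of-state pool wins overall and in every department group — no reversal.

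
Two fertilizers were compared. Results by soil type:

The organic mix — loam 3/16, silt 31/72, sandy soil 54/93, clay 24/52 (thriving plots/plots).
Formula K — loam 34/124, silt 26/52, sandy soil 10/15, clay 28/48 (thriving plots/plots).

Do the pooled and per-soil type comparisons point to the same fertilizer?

Loam: the organic mix 3/16 = 18.8%, Formula K 34/124 = 27.4% → Formula K
Silt: the organic mix 31/72 = 43.1%, Formula K 26/52 = 50.0% → Formula K
Sandy soil: the organic mix 54/93 = 58.1%, Formula K 10/15 = 66.7% → Formula K
Clay: the organic mix 24/52 = 46.2%, Formula K 28/48 = 58.3% → Formula K
Overall: the organic mix 112/233 = 48.1%, Formula K 98/239 = 41.0% → the organic mix
Formula K wins each soil group but the organic mix wins overall — the comparison reverses. Formula K's plots skew toward loam, which has a lower base rate.

No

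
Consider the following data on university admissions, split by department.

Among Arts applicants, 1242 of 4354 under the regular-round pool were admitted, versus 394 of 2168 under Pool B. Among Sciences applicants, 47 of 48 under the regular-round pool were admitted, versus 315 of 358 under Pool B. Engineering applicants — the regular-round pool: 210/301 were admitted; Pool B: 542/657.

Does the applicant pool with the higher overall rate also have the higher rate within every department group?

No

Arts: the regular-round pool 1242/4354 = 28.5%, Pool B 394/2168 = 18.2% → the regular-round pool
Sciences: the regular-round pool 47/48 = 97.9%, Pool B 315/358 = 88.0% → the regular-round pool
Engineering: the regular-round pool 210/301 = 69.8%, Pool B 542/657 = 82.5% → Pool B
Overall: the regular-round pool 1499/4703 = 31.9%, Pool B 1251/3183 = 39.3% → Pool B
Neither sweeps: the regular-round pool wins 2 of 3 groups, Pool B wins 1. Pool B wins overall but not every group — no Simpson reversal.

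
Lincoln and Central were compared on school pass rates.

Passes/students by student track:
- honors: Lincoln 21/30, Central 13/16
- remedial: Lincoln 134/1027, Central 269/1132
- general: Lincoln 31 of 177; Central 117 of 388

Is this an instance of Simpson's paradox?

Honors: Lincoln 21/30 = 70.0%, Central 13/16 = 81.2% → Central
Remedial: Lincoln 134/1027 = 13.0%, Central 269/1132 = 23.8% → Central
General: Lincoln 31/177 = 17.5%, Central 117/388 = 30.2% → Central
Overall: Lincoln 186/1234 = 15.1%, Central 399/1536 = 26.0% → Central
Central wins overall and in every student group — no reversal.

No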